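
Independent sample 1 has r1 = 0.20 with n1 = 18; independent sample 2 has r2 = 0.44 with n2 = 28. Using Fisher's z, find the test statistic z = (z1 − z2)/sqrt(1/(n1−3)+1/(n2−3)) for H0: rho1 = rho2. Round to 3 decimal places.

z1 = atanh(0.20) = 0.202733,  z2 = atanh(0.44) = 0.472231
SE = √(1/(n1−3) + 1/(n2−3)) = √(1/15 + 1/25) = √(0.0666667 + 0.0400000) = √0.1066667 = 0.326599
z = (z1 − z2)/SE = (0.202733 − 0.472231) / 0.326599 = -0.269498 / 0.326599 = -0.825

-0.825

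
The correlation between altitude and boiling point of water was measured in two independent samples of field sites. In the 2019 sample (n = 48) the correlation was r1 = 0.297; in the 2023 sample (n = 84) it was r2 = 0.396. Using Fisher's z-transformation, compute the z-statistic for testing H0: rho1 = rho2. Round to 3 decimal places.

-0.606

z1 = atanh(0.297) = 0.306226,  z2 = atanh(0.396) = 0.418896
SE = √(1/(n1−3) + 1/(n2−3)) = √(1/45 + 1/81) = √(0.0222222 + 0.0123457) = √0.0345679 = 0.185924
z = (z1 − z2)/SE = (0.306226 − 0.418896) / 0.185924 = -0.112670 / 0.185924 = -0.606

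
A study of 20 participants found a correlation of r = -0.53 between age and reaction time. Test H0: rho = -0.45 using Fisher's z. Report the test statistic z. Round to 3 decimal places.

-0.435

Fisher z: atanh(-0.53) = -0.590145, atanh(-0.45) = -0.484700
z = (z_r − z_0)·√(n−3) = (-0.590145 − (-0.484700))·√17 = -0.105445 · 4.123106 = -0.435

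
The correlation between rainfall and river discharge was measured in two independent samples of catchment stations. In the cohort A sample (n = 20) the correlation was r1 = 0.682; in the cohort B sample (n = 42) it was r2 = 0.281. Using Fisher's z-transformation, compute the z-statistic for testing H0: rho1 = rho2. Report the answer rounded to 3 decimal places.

1.872

Fisher z-transforms: z1 = atanh(0.682) = 0.832844, z2 = atanh(0.281) = 0.288767; difference d = 0.544077
Var(d) = 1/17 + 1/39 = 0.0588235 + 0.0256410 = 0.0844645
z = d/√Var(d) = 0.544077 / √0.0844645 = 0.544077 / 0.290628 = 1.872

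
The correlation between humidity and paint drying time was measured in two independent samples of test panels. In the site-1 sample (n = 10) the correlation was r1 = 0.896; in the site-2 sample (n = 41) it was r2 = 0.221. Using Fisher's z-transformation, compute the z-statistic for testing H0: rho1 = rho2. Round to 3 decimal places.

Fisher z-transforms: z1 = atanh(0.896) = 1.451555, z2 = atanh(0.221) = 0.224707; difference d = 1.226848
Var(d) = 1/7 + 1/38 = 0.1428571 + 0.0263158 = 0.1691729
z = d/√Var(d) = 1.226848 / √0.1691729 = 1.226848 / 0.411306 = 2.983

2.983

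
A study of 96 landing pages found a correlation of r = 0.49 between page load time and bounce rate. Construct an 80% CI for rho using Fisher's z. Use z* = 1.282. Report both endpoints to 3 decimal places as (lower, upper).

(0.383, 0.584)

Fisher z: z_r = atanh(r) = ½·ln((1+0.49)/(1−0.49)) = 0.536060
SE(z) = 1/√(n−3) = 1/√93 = 0.103695
80% ⇒ z* = 1.282; margin = 1.282·0.103695 = 0.132937
CI on z-scale: (0.403123, 0.668997)
Back-transform: tanh(0.403123) = 0.382618, tanh(0.668997) = 0.584320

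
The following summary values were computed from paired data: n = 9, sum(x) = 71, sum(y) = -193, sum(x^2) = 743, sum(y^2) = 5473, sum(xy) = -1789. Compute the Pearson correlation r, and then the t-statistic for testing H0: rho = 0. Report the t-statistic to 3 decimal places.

-1.695

S_xy = nΣxy − ΣxΣy = 9·(-1789) − 71·(-193) = -16101 − (-13703) = -2398
S_xx = nΣx² − (Σx)² = 9·743 − 71² = 6687 − 5041 = 1646
S_yy = nΣy² − (Σy)² = 9·5473 − (-193)² = 49257 − 37249 = 12008
r = S_xy / √(S_xx·S_yy) = -2398 / √(1646·12008) = -2398 / √19765168 = -2398 / 4445.8034 = -0.5394
t = r·√(n−2)/√(1−r²) = -0.5394·√7 / √(1−0.290952) = -1.427118 / 0.842050 = -1.695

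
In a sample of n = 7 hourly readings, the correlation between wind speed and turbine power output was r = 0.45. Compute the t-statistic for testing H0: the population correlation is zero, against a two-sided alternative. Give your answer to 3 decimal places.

1.127

t = r·√(n−2) / √(1−r²) with r = 0.45, n = 7
  = 0.45·√5 / √(1 − 0.2025)
  = 0.45·2.236068 / 0.893029
  = 1.006231 / 0.893029 = 1.127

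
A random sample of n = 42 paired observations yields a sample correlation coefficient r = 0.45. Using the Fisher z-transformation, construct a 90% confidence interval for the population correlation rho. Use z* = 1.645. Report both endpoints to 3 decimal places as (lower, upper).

(0.218, 0.634)

z_r = atanh(0.45) = 0.484700;  SE = 1/√(n−3) = 1/√39 = 0.160128
z-limits: 0.484700 ± 1.645·0.160128 = 0.484700 ± 0.263411 = [0.221289, 0.748111]
ρ-limits: (tanh 0.221289, tanh 0.748111) = (0.218, 0.634)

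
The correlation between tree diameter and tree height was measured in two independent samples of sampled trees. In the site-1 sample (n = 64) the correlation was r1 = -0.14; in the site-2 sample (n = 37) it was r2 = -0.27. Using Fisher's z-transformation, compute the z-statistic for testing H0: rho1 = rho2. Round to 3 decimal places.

0.635

z1 = atanh(-0.14) = -0.140926,  z2 = atanh(-0.27) = -0.276864
SE = √(1/(n1−3) + 1/(n2−3)) = √(1/61 + 1/34) = √(0.0163934 + 0.0294118) = √0.0458052 = 0.214021
z = (z1 − z2)/SE = (-0.140926 − (-0.276864)) / 0.214021 = 0.135938 / 0.214021 = 0.635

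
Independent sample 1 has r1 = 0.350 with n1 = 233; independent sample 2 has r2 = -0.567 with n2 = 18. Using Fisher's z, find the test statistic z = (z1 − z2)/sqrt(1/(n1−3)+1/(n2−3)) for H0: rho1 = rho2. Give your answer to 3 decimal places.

3.785

Fisher z-transforms: z1 = atanh(0.350) = 0.365444, z2 = atanh(-0.567) = -0.643090; difference d = 1.008534
Var(d) = 1/230 + 1/15 = 0.0043478 + 0.0666667 = 0.0710145
z = d/√Var(d) = 1.008534 / √0.0710145 = 1.008534 / 0.266485 = 3.785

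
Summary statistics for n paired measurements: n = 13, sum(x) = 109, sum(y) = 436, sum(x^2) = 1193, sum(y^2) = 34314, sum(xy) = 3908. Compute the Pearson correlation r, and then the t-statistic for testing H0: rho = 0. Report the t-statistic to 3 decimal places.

0.359

S_xy = nΣxy − ΣxΣy = 13·3908 − 109·436 = 50804 − 47524 = 3280
S_xx = nΣx² − (Σx)² = 13·1193 − 109² = 15509 − 11881 = 3628
S_yy = nΣy² − (Σy)² = 13·34314 − 436² = 446082 − 190096 = 255986
r = S_xy / √(S_xx·S_yy) = 3280 / √(3628·255986) = 3280 / √928717208 = 3280 / 30474.8619 = 0.1076
t = r·√(n−2)/√(1−r²) = 0.1076·√11 / √(1−0.011578) = 0.356869 / 0.994194 = 0.359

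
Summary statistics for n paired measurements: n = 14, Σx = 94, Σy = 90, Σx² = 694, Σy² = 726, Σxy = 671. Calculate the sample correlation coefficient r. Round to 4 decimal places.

S_xy = nΣxy − ΣxΣy = 14·671 − 94·90 = 9394 − 8460 = 934
S_xx = nΣx² − (Σx)² = 14·694 − 94² = 9716 − 8836 = 880
S_yy = nΣy² − (Σy)² = 14·726 − 90² = 10164 − 8100 = 2064
r = S_xy / √(S_xx·S_yy) = 934 / √(880·2064) = 934 / √1816320 = 934 / 1347.7092 = 0.6930

0.6930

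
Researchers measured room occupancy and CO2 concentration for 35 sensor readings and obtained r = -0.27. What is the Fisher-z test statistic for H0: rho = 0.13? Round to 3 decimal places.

Fisher z: atanh(-0.27) = -0.276864, atanh(0.13) = 0.130740
z = (z_r − z_0)·√(n−3) = (-0.276864 − 0.130740)·√32 = -0.407604 · 5.656854 = -2.306

-2.306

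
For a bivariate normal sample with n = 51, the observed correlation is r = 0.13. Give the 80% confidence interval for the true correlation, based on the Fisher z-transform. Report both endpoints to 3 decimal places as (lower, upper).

(-0.054, 0.306)

z_r = atanh(0.13) = 0.130740;  SE = 1/√(n−3) = 1/√48 = 0.144338
z-limits: 0.130740 ± 1.282·0.144338 = 0.130740 ± 0.185041 = [-0.054301, 0.315781]
ρ-limits: (tanh -0.054301, tanh 0.315781) = (-0.054, 0.306)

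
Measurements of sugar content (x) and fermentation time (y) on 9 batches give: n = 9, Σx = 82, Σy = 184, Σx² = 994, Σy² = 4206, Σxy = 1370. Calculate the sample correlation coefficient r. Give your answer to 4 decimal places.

-0.9253

S_xy = nΣxy − ΣxΣy = 9·1370 − 82·184 = 12330 − 15088 = -2758
S_xx = nΣx² − (Σx)² = 9·994 − 82² = 8946 − 6724 = 2222
S_yy = nΣy² − (Σy)² = 9·4206 − 184² = 37854 − 33856 = 3998
r = S_xy / √(S_xx·S_yy) = -2758 / √(2222·3998) = -2758 / √8883556 = -2758 / 2980.5295 = -0.9253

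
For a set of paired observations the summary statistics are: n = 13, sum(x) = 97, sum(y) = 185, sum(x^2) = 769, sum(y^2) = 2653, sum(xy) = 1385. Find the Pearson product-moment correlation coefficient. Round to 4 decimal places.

S_xy = nΣxy − ΣxΣy = 13·1385 − 97·185 = 18005 − 17945 = 60
S_xx = nΣx² − (Σx)² = 13·769 − 97² = 9997 − 9409 = 588
S_yy = nΣy² − (Σy)² = 13·2653 − 185² = 34489 − 34225 = 264
r = S_xy / √(S_xx·S_yy) = 60 / √(588·264) = 60 / √155232 = 60 / 393.9949 = 0.1523

0.1523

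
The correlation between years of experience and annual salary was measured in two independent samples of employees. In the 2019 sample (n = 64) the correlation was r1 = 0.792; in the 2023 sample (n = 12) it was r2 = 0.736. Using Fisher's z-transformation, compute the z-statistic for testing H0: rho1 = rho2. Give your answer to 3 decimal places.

0.378

Fisher z-transforms: z1 = atanh(0.792) = 1.076775, z2 = atanh(0.736) = 0.941695; difference d = 0.135080
Var(d) = 1/61 + 1/9 = 0.0163934 + 0.1111111 = 0.1275045
z = d/√Var(d) = 0.135080 / √0.1275045 = 0.135080 / 0.357078 = 0.378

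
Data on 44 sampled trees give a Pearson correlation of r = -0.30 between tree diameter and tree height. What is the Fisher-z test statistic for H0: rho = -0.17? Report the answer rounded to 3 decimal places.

Fisher z: atanh(-0.30) = -0.309520, atanh(-0.17) = -0.171667
z = (z_r − z_0)·√(n−3) = (-0.309520 − (-0.171667))·√41 = -0.137853 · 6.403124 = -0.883

-0.883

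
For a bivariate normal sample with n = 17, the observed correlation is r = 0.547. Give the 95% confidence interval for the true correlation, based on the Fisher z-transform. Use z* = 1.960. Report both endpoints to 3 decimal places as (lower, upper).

(0.090, 0.814)

Fisher z: z_r = atanh(r) = ½·ln((1+0.547)/(1−0.547)) = 0.614090
SE(z) = 1/√(n−3) = 1/√14 = 0.267261
95% ⇒ z* = 1.960; margin = 1.960·0.267261 = 0.523832
CI on z-scale: (0.090258, 1.137922)
Back-transform: tanh(0.090258) = 0.090014, tanh(1.137922) = 0.813713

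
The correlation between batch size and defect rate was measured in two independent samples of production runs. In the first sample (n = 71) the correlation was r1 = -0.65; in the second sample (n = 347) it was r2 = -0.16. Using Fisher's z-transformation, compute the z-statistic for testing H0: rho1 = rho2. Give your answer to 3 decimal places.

-4.626

Fisher z-transforms: z1 = atanh(-0.65) = -0.775299, z2 = atanh(-0.16) = -0.161387; difference d = -0.613912
Var(d) = 1/68 + 1/344 = 0.0147059 + 0.0029070 = 0.0176129
z = d/√Var(d) = -0.613912 / √0.0176129 = -0.613912 / 0.132714 = -4.626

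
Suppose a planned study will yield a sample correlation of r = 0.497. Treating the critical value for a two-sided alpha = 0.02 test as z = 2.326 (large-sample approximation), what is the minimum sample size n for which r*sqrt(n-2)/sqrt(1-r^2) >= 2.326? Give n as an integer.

Need r·√(n−2)/√(1−r²) ≥ 2.326
√(n−2) ≥ 2.326·√(1−0.247009) / 0.497 = 2.326·0.867751 / 0.497 = 4.0611
n−2 ≥ 16.4925  ⇒  n ≥ 18.4925
Smallest integer n = 19

19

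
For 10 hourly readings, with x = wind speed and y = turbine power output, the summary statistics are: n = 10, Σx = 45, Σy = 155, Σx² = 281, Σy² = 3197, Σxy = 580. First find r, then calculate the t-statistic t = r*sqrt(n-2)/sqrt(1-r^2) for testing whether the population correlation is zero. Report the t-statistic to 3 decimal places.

S_xy = nΣxy − ΣxΣy = 10·580 − 45·155 = 5800 − 6975 = -1175
S_xx = nΣx² − (Σx)² = 10·281 − 45² = 2810 − 2025 = 785
S_yy = nΣy² − (Σy)² = 10·3197 − 155² = 31970 − 24025 = 7945
r = S_xy / √(S_xx·S_yy) = -1175 / √(785·7945) = -1175 / √6236825 = -1175 / 2497.3636 = -0.4705
t = r·√(n−2)/√(1−r²) = -0.4705·√8 / √(1−0.221370) = -1.330775 / 0.882400 = -1.508

-1.508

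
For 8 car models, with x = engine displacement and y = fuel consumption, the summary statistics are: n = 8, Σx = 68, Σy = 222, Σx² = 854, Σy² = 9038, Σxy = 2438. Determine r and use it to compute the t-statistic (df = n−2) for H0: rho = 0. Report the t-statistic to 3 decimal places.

1.927

Numerator: nΣxy − (Σx)(Σy) = 8·2438 − (68)(222) = 4408
Denominator: √[(nΣx²−(Σx)²)(nΣy²−(Σy)²)]
  nΣx²−(Σx)² = 8·854 − 4624 = 2208;  nΣy²−(Σy)² = 8·9038 − 49284 = 23020
  √(2208·23020) = √50828160 = 7129.3871
r = 4408 / 7129.3871 = 0.6183
t = r·√(n−2)/√(1−r²) = 0.6183·√6 / √(1−0.382295) = 1.514520 / 0.785942 = 1.927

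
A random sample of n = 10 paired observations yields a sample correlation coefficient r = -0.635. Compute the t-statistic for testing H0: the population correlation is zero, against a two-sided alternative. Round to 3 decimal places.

-2.325

1 − r² = 1 − 0.403225 = 0.596775;  √(1−r²) = 0.772512
√(n−2) = √8 = 2.828427
t = r·√(n−2)/√(1−r²) = -0.635 · 2.828427 / 0.772512 = -2.325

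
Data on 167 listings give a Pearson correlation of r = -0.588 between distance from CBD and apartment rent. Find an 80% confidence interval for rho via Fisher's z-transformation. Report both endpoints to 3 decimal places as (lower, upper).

(-0.650, -0.519)

z_r = atanh(-0.588) = -0.674604;  SE = 1/√(n−3) = 1/√164 = 0.078087
z-limits: -0.674604 ± 1.282·0.078087 = -0.674604 ± 0.100108 = [-0.774712, -0.574496]
ρ-limits: (tanh -0.774712, tanh -0.574496) = (-0.650, -0.519)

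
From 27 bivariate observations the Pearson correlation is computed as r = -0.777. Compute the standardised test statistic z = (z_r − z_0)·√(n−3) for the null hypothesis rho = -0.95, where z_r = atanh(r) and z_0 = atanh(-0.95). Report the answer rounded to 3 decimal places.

3.890

Fisher z: atanh(-0.777) = -1.037755, atanh(-0.95) = -1.831781
z = (z_r − z_0)·√(n−3) = (-1.037755 − (-1.831781))·√24 = 0.794026 · 4.898979 = 3.890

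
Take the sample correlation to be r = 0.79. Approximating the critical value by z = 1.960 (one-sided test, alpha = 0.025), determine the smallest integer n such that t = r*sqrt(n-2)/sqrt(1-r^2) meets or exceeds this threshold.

Need r·√(n−2)/√(1−r²) ≥ 1.960
√(n−2) ≥ 1.960·√(1−0.6241) / 0.79 = 1.960·0.613107 / 0.79 = 1.5211
n−2 ≥ 2.3137  ⇒  n ≥ 4.3137
Smallest integer n = 5

5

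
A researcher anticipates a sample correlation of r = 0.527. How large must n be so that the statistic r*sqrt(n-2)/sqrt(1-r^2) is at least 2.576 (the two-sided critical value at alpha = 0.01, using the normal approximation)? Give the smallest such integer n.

20

Need r·√(n−2)/√(1−r²) ≥ 2.576
√(n−2) ≥ 2.576·√(1−0.277729) / 0.527 = 2.576·0.849865 / 0.527 = 4.1542
n−2 ≥ 17.2574  ⇒  n ≥ 19.2574
Smallest integer n = 20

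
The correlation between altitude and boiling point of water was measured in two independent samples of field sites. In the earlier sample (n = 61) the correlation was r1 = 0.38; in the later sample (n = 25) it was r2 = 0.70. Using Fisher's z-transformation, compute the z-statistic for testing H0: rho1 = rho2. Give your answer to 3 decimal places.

-1.866

Fisher z-transforms: z1 = atanh(0.38) = 0.400060, z2 = atanh(0.70) = 0.867301; difference d = -0.467241
Var(d) = 1/58 + 1/22 = 0.0172414 + 0.0454545 = 0.0626959
z = d/√Var(d) = -0.467241 / √0.0626959 = -0.467241 / 0.250391 = -1.866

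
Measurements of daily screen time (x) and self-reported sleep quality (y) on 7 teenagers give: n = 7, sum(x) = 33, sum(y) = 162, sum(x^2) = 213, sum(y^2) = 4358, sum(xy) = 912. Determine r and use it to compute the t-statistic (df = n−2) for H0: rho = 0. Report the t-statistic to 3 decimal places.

Numerator: nΣxy − (Σx)(Σy) = 7·912 − (33)(162) = 1038
Denominator: √[(nΣx²−(Σx)²)(nΣy²−(Σy)²)]
  nΣx²−(Σx)² = 7·213 − 1089 = 402;  nΣy²−(Σy)² = 7·4358 − 26244 = 4262
  √(402·4262) = √1713324 = 1308.9400
r = 1038 / 1308.9400 = 0.7930
t = r·√(n−2)/√(1−r²) = 0.7930·√5 / √(1−0.628849) = 1.773202 / 0.609222 = 2.911

2.911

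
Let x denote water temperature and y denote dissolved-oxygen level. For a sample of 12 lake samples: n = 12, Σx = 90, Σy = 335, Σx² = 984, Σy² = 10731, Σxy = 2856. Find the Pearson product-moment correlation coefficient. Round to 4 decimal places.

0.5262

Numerator: nΣxy − (Σx)(Σy) = 12·2856 − (90)(335) = 4122
Denominator: √[(nΣx²−(Σx)²)(nΣy²−(Σy)²)]
  nΣx²−(Σx)² = 12·984 − 8100 = 3708;  nΣy²−(Σy)² = 12·10731 − 112225 = 16547
  √(3708·16547) = √61356276 = 7833.0247
r = 4122 / 7833.0247 = 0.5262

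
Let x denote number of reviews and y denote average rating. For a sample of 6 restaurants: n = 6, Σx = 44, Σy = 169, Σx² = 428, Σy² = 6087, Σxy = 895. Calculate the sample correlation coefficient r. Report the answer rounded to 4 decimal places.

-0.9211

S_xy = nΣxy − ΣxΣy = 6·895 − 44·169 = 5370 − 7436 = -2066
S_xx = nΣx² − (Σx)² = 6·428 − 44² = 2568 − 1936 = 632
S_yy = nΣy² − (Σy)² = 6·6087 − 169² = 36522 − 28561 = 7961
r = S_xy / √(S_xx·S_yy) = -2066 / √(632·7961) = -2066 / √5031352 = -2066 / 2243.0675 = -0.9211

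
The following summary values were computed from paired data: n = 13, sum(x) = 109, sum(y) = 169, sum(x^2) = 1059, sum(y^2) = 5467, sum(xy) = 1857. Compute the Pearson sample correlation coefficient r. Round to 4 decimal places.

Numerator: nΣxy − (Σx)(Σy) = 13·1857 − (109)(169) = 5720
Denominator: √[(nΣx²−(Σx)²)(nΣy²−(Σy)²)]
  nΣx²−(Σx)² = 13·1059 − 11881 = 1886;  nΣy²−(Σy)² = 13·5467 − 28561 = 42510
  √(1886·42510) = √80173860 = 8953.9857
r = 5720 / 8953.9857 = 0.6388

0.6388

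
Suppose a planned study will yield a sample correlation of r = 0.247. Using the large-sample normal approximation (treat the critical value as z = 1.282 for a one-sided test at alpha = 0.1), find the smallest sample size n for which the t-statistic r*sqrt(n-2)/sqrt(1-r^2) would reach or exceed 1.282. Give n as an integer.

Need r·√(n−2)/√(1−r²) ≥ 1.282
√(n−2) ≥ 1.282·√(1−0.061009) / 0.247 = 1.282·0.969015 / 0.247 = 5.0295
n−2 ≥ 25.2959  ⇒  n ≥ 27.2959
Smallest integer n = 28

28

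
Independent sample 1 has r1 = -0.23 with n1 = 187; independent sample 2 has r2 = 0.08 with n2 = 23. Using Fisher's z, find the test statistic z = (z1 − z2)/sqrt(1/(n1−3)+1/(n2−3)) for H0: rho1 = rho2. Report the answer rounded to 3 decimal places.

-1.335

z1 = atanh(-0.23) = -0.234189,  z2 = atanh(0.08) = 0.080171
SE = √(1/(n1−3) + 1/(n2−3)) = √(1/184 + 1/20) = √(0.0054348 + 0.0500000) = √0.0554348 = 0.235446
z = (z1 − z2)/SE = (-0.234189 − 0.080171) / 0.235446 = -0.314360 / 0.235446 = -1.335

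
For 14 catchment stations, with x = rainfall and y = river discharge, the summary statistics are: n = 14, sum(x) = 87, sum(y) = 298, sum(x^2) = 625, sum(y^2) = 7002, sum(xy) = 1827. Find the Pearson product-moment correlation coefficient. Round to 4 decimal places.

-0.1054

S_xy = nΣxy − ΣxΣy = 14·1827 − 87·298 = 25578 − 25926 = -348
S_xx = nΣx² − (Σx)² = 14·625 − 87² = 8750 − 7569 = 1181
S_yy = nΣy² − (Σy)² = 14·7002 − 298² = 98028 − 88804 = 9224
r = S_xy / √(S_xx·S_yy) = -348 / √(1181·9224) = -348 / √10893544 = -348 / 3300.5369 = -0.1054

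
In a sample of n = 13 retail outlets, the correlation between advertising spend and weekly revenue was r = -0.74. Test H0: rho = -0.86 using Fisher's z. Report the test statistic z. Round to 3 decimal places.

z_r = atanh(-0.74) = -0.950479,  z_0 = atanh(-0.86) = -1.293345
SE = 1/√(n−3) = 1/√10 = 0.316228
z = (z_r − z_0)/SE = (-0.950479 − (-1.293345)) / 0.316228 = 0.342866 / 0.316228 = 1.084

1.084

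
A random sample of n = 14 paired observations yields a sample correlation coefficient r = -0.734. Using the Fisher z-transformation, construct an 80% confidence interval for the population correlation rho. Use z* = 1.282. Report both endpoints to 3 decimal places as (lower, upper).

(-0.868, -0.501)

Fisher z: z_r = atanh(r) = ½·ln((1+(-0.734))/(1−(-0.734))) = -0.937345
SE(z) = 1/√(n−3) = 1/√11 = 0.301511
80% ⇒ z* = 1.282; margin = 1.282·0.301511 = 0.386537
CI on z-scale: (-1.323882, -0.550808)
Back-transform: tanh(-1.323882) = -0.867746, tanh(-0.550808) = -0.501126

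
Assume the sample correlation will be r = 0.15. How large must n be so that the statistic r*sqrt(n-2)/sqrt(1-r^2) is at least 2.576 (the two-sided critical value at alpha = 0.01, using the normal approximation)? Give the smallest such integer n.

291

r√(n−2)/√(1−r²) ≥ 2.576  ⇔  n−2 ≥ (2.576)²·(1−r²)/r²
(1−r²)/r² = (1−0.0225)/0.0225 = 43.4444
n ≥ 2 + 6.635776·43.4444 = 2 + 288.2873 = 290.2873
⌈290.2873⌉ = 291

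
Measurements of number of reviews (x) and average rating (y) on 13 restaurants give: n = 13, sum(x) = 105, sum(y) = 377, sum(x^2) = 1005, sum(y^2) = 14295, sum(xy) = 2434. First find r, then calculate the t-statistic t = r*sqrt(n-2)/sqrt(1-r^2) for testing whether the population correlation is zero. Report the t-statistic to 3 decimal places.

S_xy = nΣxy − ΣxΣy = 13·2434 − 105·377 = 31642 − 39585 = -7943
S_xx = nΣx² − (Σx)² = 13·1005 − 105² = 13065 − 11025 = 2040
S_yy = nΣy² − (Σy)² = 13·14295 − 377² = 185835 − 142129 = 43706
r = S_xy / √(S_xx·S_yy) = -7943 / √(2040·43706) = -7943 / √89160240 = -7943 / 9442.4700 = -0.8412
t = r·√(n−2)/√(1−r²) = -0.8412·√11 / √(1−0.707617) = -2.789945 / 0.540725 = -5.160

-5.160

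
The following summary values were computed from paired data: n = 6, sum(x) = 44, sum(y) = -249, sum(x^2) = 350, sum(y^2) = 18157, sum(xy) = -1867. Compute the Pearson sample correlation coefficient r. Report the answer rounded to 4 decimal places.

Numerator: nΣxy − (Σx)(Σy) = 6·(-1867) − (44)(-249) = -246
Denominator: √[(nΣx²−(Σx)²)(nΣy²−(Σy)²)]
  nΣx²−(Σx)² = 6·350 − 1936 = 164;  nΣy²−(Σy)² = 6·18157 − 62001 = 46941
  √(164·46941) = √7698324 = 2774.5854
r = -246 / 2774.5854 = -0.0887

-0.0887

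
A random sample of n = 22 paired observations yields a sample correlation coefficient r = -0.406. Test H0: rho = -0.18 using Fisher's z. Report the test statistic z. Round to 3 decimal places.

Fisher z: atanh(-0.406) = -0.430812, atanh(-0.18) = -0.181983
z = (z_r − z_0)·√(n−3) = (-0.430812 − (-0.181983))·√19 = -0.248829 · 4.358899 = -1.085

-1.085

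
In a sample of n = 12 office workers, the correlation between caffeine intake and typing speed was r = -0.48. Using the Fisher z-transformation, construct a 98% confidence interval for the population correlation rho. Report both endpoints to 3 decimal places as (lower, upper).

(-0.861, 0.247)

Fisher z: z_r = atanh(r) = ½·ln((1+(-0.48))/(1−(-0.48))) = -0.522984
SE(z) = 1/√(n−3) = 1/√9 = 0.333333
98% ⇒ z* = 2.326; margin = 2.326·0.333333 = 0.775333
CI on z-scale: (-1.298317, 0.252349)
Back-transform: tanh(-1.298317) = -0.861289, tanh(0.252349) = 0.247125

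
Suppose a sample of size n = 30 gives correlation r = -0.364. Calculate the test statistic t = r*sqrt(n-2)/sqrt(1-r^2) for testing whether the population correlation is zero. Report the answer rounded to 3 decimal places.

t = r·√(n−2) / √(1−r²) with r = -0.364, n = 30
  = -0.364·√28 / √(1 − 0.132496)
  = -0.364·5.291503 / 0.931399
  = -1.926107 / 0.931399 = -2.068

-2.068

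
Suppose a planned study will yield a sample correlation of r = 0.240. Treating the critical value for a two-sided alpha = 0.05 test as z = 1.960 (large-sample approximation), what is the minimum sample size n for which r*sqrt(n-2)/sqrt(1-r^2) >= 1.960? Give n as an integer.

65

Need r·√(n−2)/√(1−r²) ≥ 1.960
√(n−2) ≥ 1.960·√(1−0.057600) / 0.240 = 1.960·0.970773 / 0.240 = 7.9280
n−2 ≥ 62.8532  ⇒  n ≥ 64.8532
Smallest integer n = 65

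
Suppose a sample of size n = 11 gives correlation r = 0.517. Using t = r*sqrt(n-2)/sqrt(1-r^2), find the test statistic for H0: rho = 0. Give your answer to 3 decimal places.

t = r·√(n−2) / √(1−r²) with r = 0.517, n = 11
  = 0.517·√9 / √(1 − 0.267289)
  = 0.517·3.000000 / 0.855985
  = 1.551000 / 0.855985 = 1.812

1.812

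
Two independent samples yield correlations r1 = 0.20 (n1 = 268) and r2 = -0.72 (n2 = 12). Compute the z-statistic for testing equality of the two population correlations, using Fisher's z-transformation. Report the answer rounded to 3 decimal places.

3.276

Fisher z-transforms: z1 = atanh(0.20) = 0.202733, z2 = atanh(-0.72) = -0.907645; difference d = 1.110378
Var(d) = 1/265 + 1/9 = 0.0037736 + 0.1111111 = 0.1148847
z = d/√Var(d) = 1.110378 / √0.1148847 = 1.110378 / 0.338946 = 3.276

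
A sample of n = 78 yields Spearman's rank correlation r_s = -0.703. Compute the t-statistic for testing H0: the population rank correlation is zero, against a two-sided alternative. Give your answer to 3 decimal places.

-8.617

1 − r_s² = 1 − 0.494209 = 0.505791;  √(1−r_s²) = 0.711190
√(n−2) = √76 = 8.717798
t = r_s·√(n−2)/√(1−r_s²) = -0.703 · 8.717798 / 0.711190 = -8.617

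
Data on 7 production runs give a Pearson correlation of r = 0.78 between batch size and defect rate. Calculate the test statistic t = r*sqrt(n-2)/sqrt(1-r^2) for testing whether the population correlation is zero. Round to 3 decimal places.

2.787

t = r·√(n−2) / √(1−r²) with r = 0.78, n = 7
  = 0.78·√5 / √(1 − 0.6084)
  = 0.78·2.236068 / 0.625780
  = 1.744133 / 0.625780 = 2.787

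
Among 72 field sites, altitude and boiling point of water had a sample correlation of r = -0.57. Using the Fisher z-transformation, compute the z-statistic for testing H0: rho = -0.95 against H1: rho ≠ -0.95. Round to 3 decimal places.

9.837

z_r = atanh(-0.57) = -0.647523,  z_0 = atanh(-0.95) = -1.831781
SE = 1/√(n−3) = 1/√69 = 0.120386
z = (z_r − z_0)/SE = (-0.647523 − (-1.831781)) / 0.120386 = 1.184258 / 0.120386 = 9.837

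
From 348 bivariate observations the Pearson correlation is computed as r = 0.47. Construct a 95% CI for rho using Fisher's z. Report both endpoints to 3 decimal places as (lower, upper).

Fisher z: z_r = atanh(r) = ½·ln((1+0.47)/(1−0.47)) = 0.510070
SE(z) = 1/√(n−3) = 1/√345 = 0.053838
95% ⇒ z* = 1.960; margin = 1.960·0.053838 = 0.105522
CI on z-scale: (0.404548, 0.615592)
Back-transform: tanh(0.404548) = 0.383834, tanh(0.615592) = 0.548051

(0.384, 0.548)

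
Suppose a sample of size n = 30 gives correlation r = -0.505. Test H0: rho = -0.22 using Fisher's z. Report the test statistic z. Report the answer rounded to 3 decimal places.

Fisher z: atanh(-0.505) = -0.555995, atanh(-0.22) = -0.223656
z = (z_r − z_0)·√(n−3) = (-0.555995 − (-0.223656))·√27 = -0.332339 · 5.196152 = -1.727

-1.727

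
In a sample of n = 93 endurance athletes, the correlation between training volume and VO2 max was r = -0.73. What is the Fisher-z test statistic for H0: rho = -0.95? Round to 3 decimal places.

8.567

Fisher z: atanh(-0.73) = -0.928727, atanh(-0.95) = -1.831781
z = (z_r − z_0)·√(n−3) = (-0.928727 − (-1.831781))·√90 = 0.903054 · 9.486833 = 8.567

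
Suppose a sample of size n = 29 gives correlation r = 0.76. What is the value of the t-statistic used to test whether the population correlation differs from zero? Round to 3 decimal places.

6.076

t = r·√(n−2) / √(1−r²) with r = 0.76, n = 29
  = 0.76·√27 / √(1 − 0.5776)
  = 0.76·5.196152 / 0.649923
  = 3.949076 / 0.649923 = 6.076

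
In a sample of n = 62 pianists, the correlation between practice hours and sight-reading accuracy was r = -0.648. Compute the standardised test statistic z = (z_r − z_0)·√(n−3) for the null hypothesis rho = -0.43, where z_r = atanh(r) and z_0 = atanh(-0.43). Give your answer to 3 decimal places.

Fisher z: atanh(-0.648) = -0.771843, atanh(-0.43) = -0.459897
z = (z_r − z_0)·√(n−3) = (-0.771843 − (-0.459897))·√59 = -0.311946 · 7.681146 = -2.396

-2.396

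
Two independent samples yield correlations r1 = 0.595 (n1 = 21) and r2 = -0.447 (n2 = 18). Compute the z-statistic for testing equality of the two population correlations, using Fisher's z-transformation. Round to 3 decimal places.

Fisher z-transforms: z1 = atanh(0.595) = 0.685371, z2 = atanh(-0.447) = -0.480945; difference d = 1.166316
Var(d) = 1/18 + 1/15 = 0.0555556 + 0.0666667 = 0.1222223
z = d/√Var(d) = 1.166316 / √0.1222223 = 1.166316 / 0.349603 = 3.336

3.336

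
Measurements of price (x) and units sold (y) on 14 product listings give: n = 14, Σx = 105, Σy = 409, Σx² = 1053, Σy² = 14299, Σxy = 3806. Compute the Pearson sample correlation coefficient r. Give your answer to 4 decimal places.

0.9349

Numerator: nΣxy − (Σx)(Σy) = 14·3806 − (105)(409) = 10339
Denominator: √[(nΣx²−(Σx)²)(nΣy²−(Σy)²)]
  nΣx²−(Σx)² = 14·1053 − 11025 = 3717;  nΣy²−(Σy)² = 14·14299 − 167281 = 32905
  √(3717·32905) = √122307885 = 11059.2895
r = 10339 / 11059.2895 = 0.9349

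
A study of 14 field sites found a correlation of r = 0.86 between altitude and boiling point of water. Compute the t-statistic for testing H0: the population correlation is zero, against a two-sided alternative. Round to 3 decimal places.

5.838

1 − r² = 1 − 0.7396 = 0.2604;  √(1−r²) = 0.510294
√(n−2) = √12 = 3.464102
t = r·√(n−2)/√(1−r²) = 0.86 · 3.464102 / 0.510294 = 5.838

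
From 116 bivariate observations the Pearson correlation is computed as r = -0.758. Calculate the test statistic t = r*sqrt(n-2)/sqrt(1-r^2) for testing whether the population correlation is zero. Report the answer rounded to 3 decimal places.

-12.408

1 − r² = 1 − 0.574564 = 0.425436;  √(1−r²) = 0.652255
√(n−2) = √114 = 10.677078
t = r·√(n−2)/√(1−r²) = -0.758 · 10.677078 / 0.652255 = -12.408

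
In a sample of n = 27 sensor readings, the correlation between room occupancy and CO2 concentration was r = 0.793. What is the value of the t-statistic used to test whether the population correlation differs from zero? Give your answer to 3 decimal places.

6.508

t = r·√(n−2) / √(1−r²) with r = 0.793, n = 27
  = 0.793·√25 / √(1 − 0.628849)
  = 0.793·5.000000 / 0.609222
  = 3.965000 / 0.609222 = 6.508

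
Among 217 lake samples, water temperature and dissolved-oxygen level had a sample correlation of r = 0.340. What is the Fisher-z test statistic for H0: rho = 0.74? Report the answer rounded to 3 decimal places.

Fisher z: atanh(0.340) = 0.354093, atanh(0.74) = 0.950479
z = (z_r − z_0)·√(n−3) = (0.354093 − 0.950479)·√214 = -0.596386 · 14.628739 = -8.724

-8.724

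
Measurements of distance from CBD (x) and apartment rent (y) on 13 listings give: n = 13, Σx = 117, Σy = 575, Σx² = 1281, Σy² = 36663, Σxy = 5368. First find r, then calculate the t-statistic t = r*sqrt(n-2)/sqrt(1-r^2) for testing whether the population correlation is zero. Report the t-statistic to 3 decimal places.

0.403

Numerator: nΣxy − (Σx)(Σy) = 13·5368 − (117)(575) = 2509
Denominator: √[(nΣx²−(Σx)²)(nΣy²−(Σy)²)]
  nΣx²−(Σx)² = 13·1281 − 13689 = 2964;  nΣy²−(Σy)² = 13·36663 − 330625 = 145994
  √(2964·145994) = √432726216 = 20802.0724
r = 2509 / 20802.0724 = 0.1206
t = r·√(n−2)/√(1−r²) = 0.1206·√11 / √(1−0.014544) = 0.399985 / 0.992701 = 0.403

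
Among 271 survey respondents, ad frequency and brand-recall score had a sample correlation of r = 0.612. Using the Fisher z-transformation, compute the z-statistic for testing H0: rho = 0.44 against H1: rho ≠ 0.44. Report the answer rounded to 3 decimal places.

3.927

Fisher z: atanh(0.612) = 0.712113, atanh(0.44) = 0.472231
z = (z_r − z_0)·√(n−3) = (0.712113 − 0.472231)·√268 = 0.239882 · 16.370706 = 3.927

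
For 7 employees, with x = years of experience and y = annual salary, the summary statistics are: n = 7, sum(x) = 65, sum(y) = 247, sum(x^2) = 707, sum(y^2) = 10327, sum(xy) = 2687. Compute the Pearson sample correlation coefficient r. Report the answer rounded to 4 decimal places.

0.9637

Numerator: nΣxy − (Σx)(Σy) = 7·2687 − (65)(247) = 2754
Denominator: √[(nΣx²−(Σx)²)(nΣy²−(Σy)²)]
  nΣx²−(Σx)² = 7·707 − 4225 = 724;  nΣy²−(Σy)² = 7·10327 − 61009 = 11280
  √(724·11280) = √8166720 = 2857.7474
r = 2754 / 2857.7474 = 0.9637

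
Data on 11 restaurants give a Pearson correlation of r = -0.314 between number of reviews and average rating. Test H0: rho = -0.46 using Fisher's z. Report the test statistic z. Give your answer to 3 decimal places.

0.487

z_r = atanh(-0.314) = -0.324977,  z_0 = atanh(-0.46) = -0.497311
SE = 1/√(n−3) = 1/√8 = 0.353553
z = (z_r − z_0)/SE = (-0.324977 − (-0.497311)) / 0.353553 = 0.172334 / 0.353553 = 0.487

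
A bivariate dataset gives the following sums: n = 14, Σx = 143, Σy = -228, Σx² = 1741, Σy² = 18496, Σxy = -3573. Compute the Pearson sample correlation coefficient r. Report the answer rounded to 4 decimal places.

-0.6111

S_xy = nΣxy − ΣxΣy = 14·(-3573) − 143·(-228) = -50022 − (-32604) = -17418
S_xx = nΣx² − (Σx)² = 14·1741 − 143² = 24374 − 20449 = 3925
S_yy = nΣy² − (Σy)² = 14·18496 − (-228)² = 258944 − 51984 = 206960
r = S_xy / √(S_xx·S_yy) = -17418 / √(3925·206960) = -17418 / √812318000 = -17418 / 28501.1930 = -0.6111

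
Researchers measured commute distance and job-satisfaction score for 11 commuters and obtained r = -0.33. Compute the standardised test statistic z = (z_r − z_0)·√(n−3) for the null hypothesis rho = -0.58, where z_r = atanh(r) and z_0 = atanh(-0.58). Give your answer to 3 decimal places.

Fisher z: atanh(-0.33) = -0.342828, atanh(-0.58) = -0.662463
z = (z_r − z_0)·√(n−3) = (-0.342828 − (-0.662463))·√8 = 0.319635 · 2.828427 = 0.904

0.904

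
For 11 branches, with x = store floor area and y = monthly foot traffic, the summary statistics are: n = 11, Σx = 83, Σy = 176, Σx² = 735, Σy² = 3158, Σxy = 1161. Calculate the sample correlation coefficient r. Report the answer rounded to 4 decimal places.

-0.8660

S_xy = nΣxy − ΣxΣy = 11·1161 − 83·176 = 12771 − 14608 = -1837
S_xx = nΣx² − (Σx)² = 11·735 − 83² = 8085 − 6889 = 1196
S_yy = nΣy² − (Σy)² = 11·3158 − 176² = 34738 − 30976 = 3762
r = S_xy / √(S_xx·S_yy) = -1837 / √(1196·3762) = -1837 / √4499352 = -1837 / 2121.1676 = -0.8660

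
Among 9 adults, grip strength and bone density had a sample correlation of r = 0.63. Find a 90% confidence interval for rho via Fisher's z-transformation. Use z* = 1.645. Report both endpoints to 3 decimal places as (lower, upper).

(0.070, 0.888)

z_r = atanh(0.63) = 0.741416;  SE = 1/√(n−3) = 1/√6 = 0.408248
z-limits: 0.741416 ± 1.645·0.408248 = 0.741416 ± 0.671568 = [0.069848, 1.412984]
ρ-limits: (tanh 0.069848, tanh 1.412984) = (0.070, 0.888)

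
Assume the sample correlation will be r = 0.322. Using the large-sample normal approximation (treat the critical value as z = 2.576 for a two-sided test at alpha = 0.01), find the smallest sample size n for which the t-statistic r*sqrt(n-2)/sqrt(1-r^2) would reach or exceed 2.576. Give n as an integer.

Need r·√(n−2)/√(1−r²) ≥ 2.576
√(n−2) ≥ 2.576·√(1−0.103684) / 0.322 = 2.576·0.946740 / 0.322 = 7.5739
n−2 ≥ 57.3640  ⇒  n ≥ 59.3640
Smallest integer n = 60

60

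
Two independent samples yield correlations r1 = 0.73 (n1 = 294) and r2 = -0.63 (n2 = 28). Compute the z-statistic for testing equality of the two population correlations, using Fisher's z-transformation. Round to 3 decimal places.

z1 = atanh(0.73) = 0.928727,  z2 = atanh(-0.63) = -0.741416
SE = √(1/(n1−3) + 1/(n2−3)) = √(1/291 + 1/25) = √(0.0034364 + 0.0400000) = √0.0434364 = 0.208414
z = (z1 − z2)/SE = (0.928727 − (-0.741416)) / 0.208414 = 1.670143 / 0.208414 = 8.014

8.014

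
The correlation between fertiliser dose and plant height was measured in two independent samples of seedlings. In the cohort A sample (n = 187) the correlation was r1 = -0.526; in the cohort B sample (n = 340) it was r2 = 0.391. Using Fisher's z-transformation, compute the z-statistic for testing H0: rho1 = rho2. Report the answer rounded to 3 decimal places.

z1 = atanh(-0.526) = -0.584599,  z2 = atanh(0.391) = 0.412980
SE = √(1/(n1−3) + 1/(n2−3)) = √(1/184 + 1/337) = √(0.0054348 + 0.0029674) = √0.0084022 = 0.091664
z = (z1 − z2)/SE = (-0.584599 − 0.412980) / 0.091664 = -0.997579 / 0.091664 = -10.883

-10.883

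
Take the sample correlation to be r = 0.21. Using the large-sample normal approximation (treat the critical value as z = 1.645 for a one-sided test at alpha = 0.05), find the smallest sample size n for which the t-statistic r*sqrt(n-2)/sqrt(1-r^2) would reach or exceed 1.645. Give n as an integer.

61

Need r·√(n−2)/√(1−r²) ≥ 1.645
√(n−2) ≥ 1.645·√(1−0.0441) / 0.21 = 1.645·0.977701 / 0.21 = 7.6587
n−2 ≥ 58.6557  ⇒  n ≥ 60.6557
Smallest integer n = 61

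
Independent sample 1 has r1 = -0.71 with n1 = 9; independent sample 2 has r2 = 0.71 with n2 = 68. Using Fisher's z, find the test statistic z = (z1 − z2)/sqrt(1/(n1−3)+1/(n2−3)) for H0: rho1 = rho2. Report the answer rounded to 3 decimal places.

Fisher z-transforms: z1 = atanh(-0.71) = -0.887184, z2 = atanh(0.71) = 0.887184; difference d = -1.774368
Var(d) = 1/6 + 1/65 = 0.1666667 + 0.0153846 = 0.1820513
z = d/√Var(d) = -1.774368 / √0.1820513 = -1.774368 / 0.426675 = -4.159

-4.159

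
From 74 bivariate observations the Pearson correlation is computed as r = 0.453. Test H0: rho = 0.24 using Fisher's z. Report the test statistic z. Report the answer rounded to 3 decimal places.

Fisher z: atanh(0.453) = 0.488468, atanh(0.24) = 0.244774
z = (z_r − z_0)·√(n−3) = (0.488468 − 0.244774)·√71 = 0.243694 · 8.426150 = 2.053

2.053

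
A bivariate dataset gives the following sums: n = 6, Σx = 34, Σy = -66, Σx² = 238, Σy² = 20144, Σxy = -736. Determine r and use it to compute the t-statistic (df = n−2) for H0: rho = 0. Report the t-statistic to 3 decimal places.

Numerator: nΣxy − (Σx)(Σy) = 6·(-736) − (34)(-66) = -2172
Denominator: √[(nΣx²−(Σx)²)(nΣy²−(Σy)²)]
  nΣx²−(Σx)² = 6·238 − 1156 = 272;  nΣy²−(Σy)² = 6·20144 − 4356 = 116508
  √(272·116508) = √31690176 = 5629.4028
r = -2172 / 5629.4028 = -0.3858
t = r·√(n−2)/√(1−r²) = -0.3858·√4 / √(1−0.148842) = -0.771600 / 0.922582 = -0.836

-0.836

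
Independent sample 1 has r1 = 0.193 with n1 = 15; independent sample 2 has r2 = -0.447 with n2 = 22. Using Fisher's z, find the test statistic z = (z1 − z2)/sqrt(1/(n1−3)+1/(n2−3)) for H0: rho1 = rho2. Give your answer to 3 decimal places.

1.834

Fisher z-transforms: z1 = atanh(0.193) = 0.195451, z2 = atanh(-0.447) = -0.480945; difference d = 0.676396
Var(d) = 1/12 + 1/19 = 0.0833333 + 0.0526316 = 0.1359649
z = d/√Var(d) = 0.676396 / √0.1359649 = 0.676396 / 0.368734 = 1.834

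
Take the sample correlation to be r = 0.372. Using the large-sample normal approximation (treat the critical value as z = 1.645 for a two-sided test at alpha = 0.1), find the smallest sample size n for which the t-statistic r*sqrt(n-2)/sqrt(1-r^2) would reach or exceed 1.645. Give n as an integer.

19

Need r·√(n−2)/√(1−r²) ≥ 1.645
√(n−2) ≥ 1.645·√(1−0.138384) / 0.372 = 1.645·0.928233 / 0.372 = 4.1047
n−2 ≥ 16.8486  ⇒  n ≥ 18.8486
Smallest integer n = 19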